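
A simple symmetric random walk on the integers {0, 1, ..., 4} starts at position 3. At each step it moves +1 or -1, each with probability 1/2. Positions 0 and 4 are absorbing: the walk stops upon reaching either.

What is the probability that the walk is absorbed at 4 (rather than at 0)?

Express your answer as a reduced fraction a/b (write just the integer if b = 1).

Symmetric walk (p = 1/2): the harmonic-function argument gives P(hit 4 before 0 | start at 3) = a/N.
P = 3/4 = 3/4

Answer: 3/4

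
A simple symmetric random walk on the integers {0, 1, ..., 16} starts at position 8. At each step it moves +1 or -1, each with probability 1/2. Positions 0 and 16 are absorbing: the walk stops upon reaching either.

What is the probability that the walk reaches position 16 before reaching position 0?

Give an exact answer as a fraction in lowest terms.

Answer: 1/2

Derivation:
Symmetric walk (p = 1/2): the harmonic-function argument gives P(hit 16 before 0 | start at 8) = a/N.
P = 8/16 = 1/2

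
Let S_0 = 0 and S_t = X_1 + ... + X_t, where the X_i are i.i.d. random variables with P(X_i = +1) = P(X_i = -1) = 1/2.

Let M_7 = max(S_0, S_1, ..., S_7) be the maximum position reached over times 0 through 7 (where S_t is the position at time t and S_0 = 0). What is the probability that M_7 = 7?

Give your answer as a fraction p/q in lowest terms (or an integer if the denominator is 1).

Let M_7 = max(S_0,...,S_7). Use the reflection principle: for j ≥ 1, #{paths with M_7 ≥ j} = #{S_7 ≥ j} + #{S_7 ≥ j+1}.
By reflection, #{M_7 ≥ 7} = #{S_7 ≥ 7} + #{S_7 ≥ 8} = 1 + 0 = 1.
#{M_7 ≥ 8} = #{S_7 ≥ 8} + #{S_7 ≥ 9} = 0 + 0 = 0.
#{M_7 = 7} = 1 - 0 = 1.
P(M_7 = 7) = 1/128 = 1/128

Answer: 1/128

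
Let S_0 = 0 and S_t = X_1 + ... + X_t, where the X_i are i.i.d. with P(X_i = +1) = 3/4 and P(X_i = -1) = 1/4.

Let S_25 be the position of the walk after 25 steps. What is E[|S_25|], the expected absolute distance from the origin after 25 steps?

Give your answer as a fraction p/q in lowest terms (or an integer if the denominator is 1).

S_25 takes values m ≡ 1 (mod 2) with |m| ≤ 25; P(S_25=m) = C(25,(25+m)/2) · (3/4)^((25+m)/2) · (1/4)^((25-m)/2).
Distribution: P(S=-25)=1/1125899906842624, P(S=-23)=75/1125899906842624, P(S=-21)=675/281474976710656, P(S=-19)=15525/281474976710656, P(S=-17)=512325/562949953421312, P(S=-15)=6455295/562949953421312, P(S=-13)=32276475/281474976710656, P(S=-11)=262822725/281474976710656, P(S=-9)=7096213575/1125899906842624, P(S=-7)=40211876925/1125899906842624, P(S=-5)=24127126155/140737488355328, P(S=-3)=98701879725/140737488355328, P(S=-1)=690913158075/281474976710656, P(S=1)=2072739474225/281474976710656, P(S=3)=2664950752575/140737488355328, P(S=5)=5862891655665/140737488355328, P(S=7)=87943374834975/1125899906842624, P(S=9)=139674771796725/1125899906842624, P(S=11)=46558257265575/281474976710656, P(S=13)=51459126451425/281474976710656, P(S=15)=92626427612565/562949953421312, P(S=17)=66161734008975/562949953421312, P(S=19)=18044109275175/281474976710656, P(S=21)=7060738412025/281474976710656, P(S=23)=7060738412025/1125899906842624, P(S=25)=847288609443/1125899906842624
E[|S_25|] = Σ_m |m|·P(S_25=m) = 880416350563975/70368744177664

Answer: 880416350563975/70368744177664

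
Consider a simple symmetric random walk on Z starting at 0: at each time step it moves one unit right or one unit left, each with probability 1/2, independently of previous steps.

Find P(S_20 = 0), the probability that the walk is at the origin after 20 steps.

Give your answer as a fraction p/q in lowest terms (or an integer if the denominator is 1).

To return to 0 after 20 steps: need exactly 10 steps of +1 and 10 of -1.
Favorable paths: C(20,10) = 184756
Total paths: 2^20 = 1048576
P = 184756/1048576 = 46189/262144

Answer: 46189/262144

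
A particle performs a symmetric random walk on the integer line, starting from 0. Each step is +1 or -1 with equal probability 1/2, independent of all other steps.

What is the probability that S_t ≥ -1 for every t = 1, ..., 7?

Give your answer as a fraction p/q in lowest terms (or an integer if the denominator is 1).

Let f(t,s) = #length-t paths at position s with S_1..S_t all ≥ -1.
f(t,s) = f(t-1,s-1) + f(t-1,s+1) for s ≥ -1; f(t,s) = 0 for s < -1.
t=0: f(0,0)=1
t=1: f(1,-1)=1 f(1,1)=1
t=2: f(2,0)=2 f(2,2)=1
t=3: f(3,-1)=2 f(3,1)=3 f(3,3)=1
t=4: f(4,0)=5 f(4,2)=4 f(4,4)=1
t=5: f(5,-1)=5 f(5,1)=9 f(5,3)=5 f(5,5)=1
t=6: f(6,0)=14 f(6,2)=14 f(6,4)=6 f(6,6)=1
t=7: f(7,-1)=14 f(7,1)=28 f(7,3)=20 f(7,5)=7 f(7,7)=1
Σ_s f(7,s) = 70
P = 70/128 = 35/64

Answer: 35/64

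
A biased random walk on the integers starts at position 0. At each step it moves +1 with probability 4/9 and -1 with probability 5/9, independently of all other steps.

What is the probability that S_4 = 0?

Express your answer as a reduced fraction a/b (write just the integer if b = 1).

Answer: 800/2187

Derivation:
To be at 0 after 4 steps: need exactly 2 steps of +1 and 2 of -1.
Number of such sequences: C(4,2) = 6
Each has probability (4/9)^2 · (5/9)^2 = 400/6561
P = 6 · 400/6561 = 800/2187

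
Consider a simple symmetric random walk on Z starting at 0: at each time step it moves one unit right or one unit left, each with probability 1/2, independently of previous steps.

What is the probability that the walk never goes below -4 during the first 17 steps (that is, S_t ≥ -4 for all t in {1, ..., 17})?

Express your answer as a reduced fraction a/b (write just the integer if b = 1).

Answer: 24973/32768

Derivation:
Let f(t,s) = #length-t paths at position s with S_1..S_t all ≥ -4.
f(t,s) = f(t-1,s-1) + f(t-1,s+1) for s ≥ -4; f(t,s) = 0 for s < -4.
t=0: f(0,0)=1
t=1: f(1,-1)=1 f(1,1)=1
t=2: f(2,-2)=1 f(2,0)=2 f(2,2)=1
t=3: f(3,-3)=1 f(3,-1)=3 f(3,1)=3 f(3,3)=1
t=4: f(4,-4)=1 f(4,-2)=4 f(4,0)=6 f(4,2)=4 f(4,4)=1
t=5: f(5,-3)=5 f(5,-1)=10 f(5,1)=10 f(5,3)=5 f(5,5)=1
t=6: f(6,-4)=5 f(6,-2)=15 f(6,0)=20 f(6,2)=15 f(6,4)=6 f(6,6)=1
t=7: f(7,-3)=20 f(7,-1)=35 f(7,1)=35 f(7,3)=21 f(7,5)=7 f(7,7)=1
t=8: f(8,-4)=20 f(8,-2)=55 f(8,0)=70 f(8,2)=56 f(8,4)=28 f(8,6)=8 f(8,8)=1
t=9: f(9,-3)=75 f(9,-1)=125 f(9,1)=126 f(9,3)=84 f(9,5)=36 f(9,7)=9 f(9,9)=1
t=10: f(10,-4)=75 f(10,-2)=200 f(10,0)=251 f(10,2)=210 f(10,4)=120 f(10,6)=45 f(10,8)=10 f(10,10)=1
t=11: f(11,-3)=275 f(11,-1)=451 f(11,1)=461 f(11,3)=330 f(11,5)=165 f(11,7)=55 f(11,9)=11 f(11,11)=1
t=12: f(12,-4)=275 f(12,-2)=726 f(12,0)=912 f(12,2)=791 f(12,4)=495 f(12,6)=220 f(12,8)=66 f(12,10)=12 f(12,12)=1
t=13: f(13,-3)=1001 f(13,-1)=1638 f(13,1)=1703 f(13,3)=1286 f(13,5)=715 f(13,7)=286 f(13,9)=78 f(13,11)=13 f(13,13)=1
t=14: f(14,-4)=1001 f(14,-2)=2639 f(14,0)=3341 f(14,2)=2989 f(14,4)=2001 f(14,6)=1001 f(14,8)=364 f(14,10)=91 f(14,12)=14 f(14,14)=1
t=15: f(15,-3)=3640 f(15,-1)=5980 f(15,1)=6330 f(15,3)=4990 f(15,5)=3002 f(15,7)=1365 f(15,9)=455 f(15,11)=105 f(15,13)=15 f(15,15)=1
t=16: f(16,-4)=3640 f(16,-2)=9620 f(16,0)=12310 f(16,2)=11320 f(16,4)=7992 f(16,6)=4367 f(16,8)=1820 f(16,10)=560 f(16,12)=120 f(16,14)=16 f(16,16)=1
t=17: f(17,-3)=13260 f(17,-1)=21930 f(17,1)=23630 f(17,3)=19312 f(17,5)=12359 f(17,7)=6187 f(17,9)=2380 f(17,11)=680 f(17,13)=136 f(17,15)=17 f(17,17)=1
Σ_s f(17,s) = 99892
P = 99892/131072 = 24973/32768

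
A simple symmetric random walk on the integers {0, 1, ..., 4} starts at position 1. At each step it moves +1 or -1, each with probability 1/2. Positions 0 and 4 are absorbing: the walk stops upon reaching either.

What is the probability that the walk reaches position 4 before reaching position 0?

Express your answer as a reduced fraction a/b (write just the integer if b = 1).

Answer: 1/4

Derivation:
Symmetric walk (p = 1/2): the harmonic-function argument gives P(hit 4 before 0 | start at 1) = a/N.
P = 1/4 = 1/4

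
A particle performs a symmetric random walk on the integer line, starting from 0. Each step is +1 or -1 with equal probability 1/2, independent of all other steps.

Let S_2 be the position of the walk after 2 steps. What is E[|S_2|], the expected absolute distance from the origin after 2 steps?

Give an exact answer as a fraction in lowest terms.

Answer: 1

Derivation:
S_2 takes values m ≡ 0 (mod 2) with |m| ≤ 2; P(S_2=m) = C(2,(2+m)/2)/2^2.
Total paths: 2^2 = 4
Distribution: P(S=-2)=1/4, P(S=0)=2/4, P(S=2)=1/4
E[|S_2|] = Σ_m |m|·P(S_2=m) = 4/4 = 1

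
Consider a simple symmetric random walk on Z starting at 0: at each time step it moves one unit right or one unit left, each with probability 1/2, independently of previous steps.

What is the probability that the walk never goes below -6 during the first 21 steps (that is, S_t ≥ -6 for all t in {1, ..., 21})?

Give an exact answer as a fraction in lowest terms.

Let f(t,s) = #length-t paths at position s with S_1..S_t all ≥ -6.
f(t,s) = f(t-1,s-1) + f(t-1,s+1) for s ≥ -6; f(t,s) = 0 for s < -6.
t=0: f(0,0)=1
t=1: f(1,-1)=1 f(1,1)=1
t=2: f(2,-2)=1 f(2,0)=2 f(2,2)=1
t=3: f(3,-3)=1 f(3,-1)=3 f(3,1)=3 f(3,3)=1
t=4: f(4,-4)=1 f(4,-2)=4 f(4,0)=6 f(4,2)=4 f(4,4)=1
t=5: f(5,-5)=1 f(5,-3)=5 f(5,-1)=10 f(5,1)=10 f(5,3)=5 f(5,5)=1
t=6: f(6,-6)=1 f(6,-4)=6 f(6,-2)=15 f(6,0)=20 f(6,2)=15 f(6,4)=6 f(6,6)=1
t=7: f(7,-5)=7 f(7,-3)=21 f(7,-1)=35 f(7,1)=35 f(7,3)=21 f(7,5)=7 f(7,7)=1
t=8: f(8,-6)=7 f(8,-4)=28 f(8,-2)=56 f(8,0)=70 f(8,2)=56 f(8,4)=28 f(8,6)=8 f(8,8)=1
t=9: f(9,-5)=35 f(9,-3)=84 f(9,-1)=126 f(9,1)=126 f(9,3)=84 f(9,5)=36 f(9,7)=9 f(9,9)=1
t=10: f(10,-6)=35 f(10,-4)=119 f(10,-2)=210 f(10,0)=252 f(10,2)=210 f(10,4)=120 f(10,6)=45 f(10,8)=10 f(10,10)=1
t=11: f(11,-5)=154 f(11,-3)=329 f(11,-1)=462 f(11,1)=462 f(11,3)=330 f(11,5)=165 f(11,7)=55 f(11,9)=11 f(11,11)=1
t=12: f(12,-6)=154 f(12,-4)=483 f(12,-2)=791 f(12,0)=924 f(12,2)=792 f(12,4)=495 f(12,6)=220 f(12,8)=66 f(12,10)=12 f(12,12)=1
t=13: f(13,-5)=637 f(13,-3)=1274 f(13,-1)=1715 f(13,1)=1716 f(13,3)=1287 f(13,5)=715 f(13,7)=286 f(13,9)=78 f(13,11)=13 f(13,13)=1
t=14: f(14,-6)=637 f(14,-4)=1911 f(14,-2)=2989 f(14,0)=3431 f(14,2)=3003 f(14,4)=2002 f(14,6)=1001 f(14,8)=364 f(14,10)=91 f(14,12)=14 f(14,14)=1
t=15: f(15,-5)=2548 f(15,-3)=4900 f(15,-1)=6420 f(15,1)=6434 f(15,3)=5005 f(15,5)=3003 f(15,7)=1365 f(15,9)=455 f(15,11)=105 f(15,13)=15 f(15,15)=1
t=16: f(16,-6)=2548 f(16,-4)=7448 f(16,-2)=11320 f(16,0)=12854 f(16,2)=11439 f(16,4)=8008 f(16,6)=4368 f(16,8)=1820 f(16,10)=560 f(16,12)=120 f(16,14)=16 f(16,16)=1
t=17: f(17,-5)=9996 f(17,-3)=18768 f(17,-1)=24174 f(17,1)=24293 f(17,3)=19447 f(17,5)=12376 f(17,7)=6188 f(17,9)=2380 f(17,11)=680 f(17,13)=136 f(17,15)=17 f(17,17)=1
t=18: f(18,-6)=9996 f(18,-4)=28764 f(18,-2)=42942 f(18,0)=48467 f(18,2)=43740 f(18,4)=31823 f(18,6)=18564 f(18,8)=8568 f(18,10)=3060 f(18,12)=816 f(18,14)=153 f(18,16)=18 f(18,18)=1
t=19: f(19,-5)=38760 f(19,-3)=71706 f(19,-1)=91409 f(19,1)=92207 f(19,3)=75563 f(19,5)=50387 f(19,7)=27132 f(19,9)=11628 f(19,11)=3876 f(19,13)=969 f(19,15)=171 f(19,17)=19 f(19,19)=1
t=20: f(20,-6)=38760 f(20,-4)=110466 f(20,-2)=163115 f(20,0)=183616 f(20,2)=167770 f(20,4)=125950 f(20,6)=77519 f(20,8)=38760 f(20,10)=15504 f(20,12)=4845 f(20,14)=1140 f(20,16)=190 f(20,18)=20 f(20,20)=1
t=21: f(21,-5)=149226 f(21,-3)=273581 f(21,-1)=346731 f(21,1)=351386 f(21,3)=293720 f(21,5)=203469 f(21,7)=116279 f(21,9)=54264 f(21,11)=20349 f(21,13)=5985 f(21,15)=1330 f(21,17)=210 f(21,19)=21 f(21,21)=1
Σ_s f(21,s) = 1816552
P = 1816552/2097152 = 227069/262144

Answer: 227069/262144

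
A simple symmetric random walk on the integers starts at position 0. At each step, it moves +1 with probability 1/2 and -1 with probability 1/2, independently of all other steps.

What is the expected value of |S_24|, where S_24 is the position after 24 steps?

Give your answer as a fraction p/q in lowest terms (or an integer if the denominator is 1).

Answer: 2028117/524288

Derivation:
S_24 takes values m ≡ 0 (mod 2) with |m| ≤ 24; P(S_24=m) = C(24,(24+m)/2)/2^24.
Total paths: 2^24 = 16777216
Distribution: P(S=-24)=1/16777216, P(S=-22)=24/16777216, P(S=-20)=276/16777216, P(S=-18)=2024/16777216, P(S=-16)=10626/16777216, P(S=-14)=42504/16777216, P(S=-12)=134596/16777216, P(S=-10)=346104/16777216, P(S=-8)=735471/16777216, P(S=-6)=1307504/16777216, P(S=-4)=1961256/16777216, P(S=-2)=2496144/16777216, P(S=0)=2704156/16777216, P(S=2)=2496144/16777216, P(S=4)=1961256/16777216, P(S=6)=1307504/16777216, P(S=8)=735471/16777216, P(S=10)=346104/16777216, P(S=12)=134596/16777216, P(S=14)=42504/16777216, P(S=16)=10626/16777216, P(S=18)=2024/16777216, P(S=20)=276/16777216, P(S=22)=24/16777216, P(S=24)=1/16777216
E[|S_24|] = Σ_m |m|·P(S_24=m) = 64899744/16777216 = 2028117/524288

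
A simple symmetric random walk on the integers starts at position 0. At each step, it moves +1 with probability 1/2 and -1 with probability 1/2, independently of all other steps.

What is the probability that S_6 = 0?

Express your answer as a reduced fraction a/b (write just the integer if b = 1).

To return to 0 after 6 steps: need exactly 3 steps of +1 and 3 of -1.
Favorable paths: C(6,3) = 20
Total paths: 2^6 = 64
P = 20/64 = 5/16

Answer: 5/16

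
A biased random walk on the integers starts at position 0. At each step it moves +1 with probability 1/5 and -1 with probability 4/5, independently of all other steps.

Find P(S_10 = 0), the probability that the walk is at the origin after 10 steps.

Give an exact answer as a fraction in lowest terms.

Answer: 258048/9765625

Derivation:
To be at 0 after 10 steps: need exactly 5 steps of +1 and 5 of -1.
Number of such sequences: C(10,5) = 252
Each has probability (1/5)^5 · (4/5)^5 = 1024/9765625
P = 252 · 1024/9765625 = 258048/9765625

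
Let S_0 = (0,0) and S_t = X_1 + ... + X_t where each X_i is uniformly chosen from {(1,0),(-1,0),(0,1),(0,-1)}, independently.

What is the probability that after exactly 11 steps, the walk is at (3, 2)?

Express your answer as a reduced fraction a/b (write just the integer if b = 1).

Let h be the number of horizontal steps (so 11-h are vertical). To end at (3,2) need (h+3)/2 right-steps and ((11-h)+2)/2 up-steps.
Sum over h with 3 ≤ h ≤ 9, h ≡ 1 (mod 2), 11-h ≡ 0 (mod 2):
h=3: C(11,3)·C(3,3)·C(8,5) = 165·1·56 = 9240
h=5: C(11,5)·C(5,4)·C(6,4) = 462·5·15 = 34650
h=7: C(11,7)·C(7,5)·C(4,3) = 330·21·4 = 27720
h=9: C(11,9)·C(9,6)·C(2,2) = 55·84·1 = 4620
Total favorable: 76230
Total paths: 4^11 = 4194304
P = 76230/4194304 = 38115/2097152

Answer: 38115/2097152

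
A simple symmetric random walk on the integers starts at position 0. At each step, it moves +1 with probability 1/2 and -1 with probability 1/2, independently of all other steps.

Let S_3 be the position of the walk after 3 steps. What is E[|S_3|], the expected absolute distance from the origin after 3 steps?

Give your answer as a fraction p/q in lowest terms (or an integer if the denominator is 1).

S_3 takes values m ≡ 1 (mod 2) with |m| ≤ 3; P(S_3=m) = C(3,(3+m)/2)/2^3.
Total paths: 2^3 = 8
Distribution: P(S=-3)=1/8, P(S=-1)=3/8, P(S=1)=3/8, P(S=3)=1/8
E[|S_3|] = Σ_m |m|·P(S_3=m) = 12/8 = 3/2

Answer: 3/2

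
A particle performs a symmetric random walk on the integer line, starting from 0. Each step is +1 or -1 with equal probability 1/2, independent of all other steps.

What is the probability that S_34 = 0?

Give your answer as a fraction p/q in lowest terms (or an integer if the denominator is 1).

To return to 0 after 34 steps: need exactly 17 steps of +1 and 17 of -1.
Favorable paths: C(34,17) = 2333606220
Total paths: 2^34 = 17179869184
P = 2333606220/17179869184 = 583401555/4294967296

Answer: 583401555/4294967296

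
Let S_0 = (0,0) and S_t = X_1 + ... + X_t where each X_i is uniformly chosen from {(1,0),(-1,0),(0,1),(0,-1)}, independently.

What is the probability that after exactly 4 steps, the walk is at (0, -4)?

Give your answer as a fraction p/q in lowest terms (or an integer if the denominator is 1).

Answer: 1/256

Derivation:
Let h be the number of horizontal steps (so 4-h are vertical). To end at (0,-4) need (h+0)/2 right-steps and ((4-h)-4)/2 up-steps.
Sum over h with 0 ≤ h ≤ 0, h ≡ 0 (mod 2), 4-h ≡ 0 (mod 2):
h=0: C(4,0)·C(0,0)·C(4,0) = 1·1·1 = 1
Total favorable: 1
Total paths: 4^4 = 256
P = 1/256 = 1/256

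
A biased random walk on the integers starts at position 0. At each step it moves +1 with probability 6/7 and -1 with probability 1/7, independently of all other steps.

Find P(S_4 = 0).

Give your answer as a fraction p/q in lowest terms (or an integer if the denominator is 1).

To reach position 0 after 4 steps: need 2 steps of +1 and 2 steps of -1.
Number of such sequences: C(4,2) = 6
Each has probability (6/7)^2 · (1/7)^2 = 36/2401
P = 6 · 36/2401 = 216/2401

Answer: 216/2401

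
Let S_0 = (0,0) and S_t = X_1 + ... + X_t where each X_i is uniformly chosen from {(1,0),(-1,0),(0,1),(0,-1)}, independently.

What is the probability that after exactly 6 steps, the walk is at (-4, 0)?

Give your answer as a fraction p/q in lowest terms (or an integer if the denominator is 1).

Let h be the number of horizontal steps (so 6-h are vertical). To end at (-4,0) need (h-4)/2 right-steps and ((6-h)+0)/2 up-steps.
Sum over h with 4 ≤ h ≤ 6, h ≡ 0 (mod 2), 6-h ≡ 0 (mod 2):
h=4: C(6,4)·C(4,0)·C(2,1) = 15·1·2 = 30
h=6: C(6,6)·C(6,1)·C(0,0) = 1·6·1 = 6
Total favorable: 36
Total paths: 4^6 = 4096
P = 36/4096 = 9/1024

Answer: 9/1024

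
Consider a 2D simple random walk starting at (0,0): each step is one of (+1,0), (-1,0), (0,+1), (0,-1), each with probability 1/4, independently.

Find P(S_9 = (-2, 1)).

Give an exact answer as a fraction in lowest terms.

Let h be the number of horizontal steps (so 9-h are vertical). To end at (-2,1) need (h-2)/2 right-steps and ((9-h)+1)/2 up-steps.
Sum over h with 2 ≤ h ≤ 8, h ≡ 0 (mod 2), 9-h ≡ 1 (mod 2):
h=2: C(9,2)·C(2,0)·C(7,4) = 36·1·35 = 1260
h=4: C(9,4)·C(4,1)·C(5,3) = 126·4·10 = 5040
h=6: C(9,6)·C(6,2)·C(3,2) = 84·15·3 = 3780
h=8: C(9,8)·C(8,3)·C(1,1) = 9·56·1 = 504
Total favorable: 10584
Total paths: 4^9 = 262144
P = 10584/262144 = 1323/32768

Answer: 1323/32768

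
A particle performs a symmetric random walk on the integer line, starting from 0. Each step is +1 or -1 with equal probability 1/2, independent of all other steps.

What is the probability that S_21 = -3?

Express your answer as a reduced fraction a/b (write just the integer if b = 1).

To reach position -3 after 21 steps: need 9 steps of +1 and 12 of -1.
Favorable paths: C(21,9) = 293930
Total paths: 2^21 = 2097152
P = 293930/2097152 = 146965/1048576

Answer: 146965/1048576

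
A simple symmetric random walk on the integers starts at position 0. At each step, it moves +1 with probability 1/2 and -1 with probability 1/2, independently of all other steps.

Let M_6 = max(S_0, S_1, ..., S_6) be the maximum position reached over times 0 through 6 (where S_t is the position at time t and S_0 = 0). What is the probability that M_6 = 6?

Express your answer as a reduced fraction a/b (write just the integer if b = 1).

Let M_6 = max(S_0,...,S_6). Use the reflection principle: for j ≥ 1, #{paths with M_6 ≥ j} = #{S_6 ≥ j} + #{S_6 ≥ j+1}.
By reflection, #{M_6 ≥ 6} = #{S_6 ≥ 6} + #{S_6 ≥ 7} = 1 + 0 = 1.
#{M_6 ≥ 7} = #{S_6 ≥ 7} + #{S_6 ≥ 8} = 0 + 0 = 0.
#{M_6 = 6} = 1 - 0 = 1.
P(M_6 = 6) = 1/64 = 1/64

Answer: 1/64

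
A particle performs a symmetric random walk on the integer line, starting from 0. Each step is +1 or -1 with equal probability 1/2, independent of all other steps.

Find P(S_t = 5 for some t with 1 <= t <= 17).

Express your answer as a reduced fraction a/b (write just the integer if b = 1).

Count via complement. Let g(t,s) = #length-t paths at position s with S_1..S_t all ≠ 5.
g(t,s) = g(t-1,s-1) + g(t-1,s+1) for s ≠ 5; g(t,5) = 0.
t=0: g(0,0)=1
t=1: g(1,-1)=1 g(1,1)=1
t=2: g(2,-2)=1 g(2,0)=2 g(2,2)=1
t=3: g(3,-3)=1 g(3,-1)=3 g(3,1)=3 g(3,3)=1
t=4: g(4,-4)=1 g(4,-2)=4 g(4,0)=6 g(4,2)=4 g(4,4)=1
t=5: g(5,-5)=1 g(5,-3)=5 g(5,-1)=10 g(5,1)=10 g(5,3)=5
t=6: g(6,-6)=1 g(6,-4)=6 g(6,-2)=15 g(6,0)=20 g(6,2)=15 g(6,4)=5
t=7: g(7,-7)=1 g(7,-5)=7 g(7,-3)=21 g(7,-1)=35 g(7,1)=35 g(7,3)=20
t=8: g(8,-8)=1 g(8,-6)=8 g(8,-4)=28 g(8,-2)=56 g(8,0)=70 g(8,2)=55 g(8,4)=20
t=9: g(9,-9)=1 g(9,-7)=9 g(9,-5)=36 g(9,-3)=84 g(9,-1)=126 g(9,1)=125 g(9,3)=75
t=10: g(10,-10)=1 g(10,-8)=10 g(10,-6)=45 g(10,-4)=120 g(10,-2)=210 g(10,0)=251 g(10,2)=200 g(10,4)=75
t=11: g(11,-11)=1 g(11,-9)=11 g(11,-7)=55 g(11,-5)=165 g(11,-3)=330 g(11,-1)=461 g(11,1)=451 g(11,3)=275
t=12: g(12,-12)=1 g(12,-10)=12 g(12,-8)=66 g(12,-6)=220 g(12,-4)=495 g(12,-2)=791 g(12,0)=912 g(12,2)=726 g(12,4)=275
t=13: g(13,-13)=1 g(13,-11)=13 g(13,-9)=78 g(13,-7)=286 g(13,-5)=715 g(13,-3)=1286 g(13,-1)=1703 g(13,1)=1638 g(13,3)=1001
t=14: g(14,-14)=1 g(14,-12)=14 g(14,-10)=91 g(14,-8)=364 g(14,-6)=1001 g(14,-4)=2001 g(14,-2)=2989 g(14,0)=3341 g(14,2)=2639 g(14,4)=1001
t=15: g(15,-15)=1 g(15,-13)=15 g(15,-11)=105 g(15,-9)=455 g(15,-7)=1365 g(15,-5)=3002 g(15,-3)=4990 g(15,-1)=6330 g(15,1)=5980 g(15,3)=3640
t=16: g(16,-16)=1 g(16,-14)=16 g(16,-12)=120 g(16,-10)=560 g(16,-8)=1820 g(16,-6)=4367 g(16,-4)=7992 g(16,-2)=11320 g(16,0)=12310 g(16,2)=9620 g(16,4)=3640
t=17: g(17,-17)=1 g(17,-15)=17 g(17,-13)=136 g(17,-11)=680 g(17,-9)=2380 g(17,-7)=6187 g(17,-5)=12359 g(17,-3)=19312 g(17,-1)=23630 g(17,1)=21930 g(17,3)=13260
Paths never hitting 5: Σ_s g(17,s) = 99892
Paths hitting 5: 2^17 - 99892 = 31180
P = 31180/131072 = 7795/32768

Answer: 7795/32768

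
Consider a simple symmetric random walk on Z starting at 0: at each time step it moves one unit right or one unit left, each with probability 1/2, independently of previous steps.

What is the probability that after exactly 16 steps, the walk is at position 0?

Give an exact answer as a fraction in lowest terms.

Answer: 6435/32768

Derivation:
To return to 0 after 16 steps: need exactly 8 steps of +1 and 8 of -1.
Favorable paths: C(16,8) = 12870
Total paths: 2^16 = 65536
P = 12870/65536 = 6435/32768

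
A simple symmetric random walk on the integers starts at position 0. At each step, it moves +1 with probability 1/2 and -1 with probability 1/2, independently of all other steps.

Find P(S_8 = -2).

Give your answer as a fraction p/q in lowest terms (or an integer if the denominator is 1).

Answer: 7/32

Derivation:
To reach position -2 after 8 steps: need 3 steps of +1 and 5 of -1.
Favorable paths: C(8,3) = 56
Total paths: 2^8 = 256
P = 56/256 = 7/32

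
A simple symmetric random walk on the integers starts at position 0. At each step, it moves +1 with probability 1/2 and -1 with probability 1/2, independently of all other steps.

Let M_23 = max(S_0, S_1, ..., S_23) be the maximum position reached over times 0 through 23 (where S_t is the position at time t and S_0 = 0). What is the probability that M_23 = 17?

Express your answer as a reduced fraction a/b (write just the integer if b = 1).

Let M_23 = max(S_0,...,S_23). Use the reflection principle: for j ≥ 1, #{paths with M_23 ≥ j} = #{S_23 ≥ j} + #{S_23 ≥ j+1}.
By reflection, #{M_23 ≥ 17} = #{S_23 ≥ 17} + #{S_23 ≥ 18} = 2048 + 277 = 2325.
#{M_23 ≥ 18} = #{S_23 ≥ 18} + #{S_23 ≥ 19} = 277 + 277 = 554.
#{M_23 = 17} = 2325 - 554 = 1771.
P(M_23 = 17) = 1771/8388608 = 1771/8388608

Answer: 1771/8388608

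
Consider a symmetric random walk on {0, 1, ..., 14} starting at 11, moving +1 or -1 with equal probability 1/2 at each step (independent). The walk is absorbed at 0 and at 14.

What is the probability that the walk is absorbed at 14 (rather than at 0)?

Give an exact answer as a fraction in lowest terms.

Symmetric walk (p = 1/2): the harmonic-function argument gives P(hit 14 before 0 | start at 11) = a/N.
P = 11/14 = 11/14

Answer: 11/14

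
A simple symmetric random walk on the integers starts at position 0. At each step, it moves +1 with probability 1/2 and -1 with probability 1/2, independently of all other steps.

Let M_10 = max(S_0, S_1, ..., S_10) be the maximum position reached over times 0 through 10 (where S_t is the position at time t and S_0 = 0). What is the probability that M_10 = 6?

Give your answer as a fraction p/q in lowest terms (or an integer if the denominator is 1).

Answer: 45/1024

Derivation:
Let M_10 = max(S_0,...,S_10). Use the reflection principle: for j ≥ 1, #{paths with M_10 ≥ j} = #{S_10 ≥ j} + #{S_10 ≥ j+1}.
By reflection, #{M_10 ≥ 6} = #{S_10 ≥ 6} + #{S_10 ≥ 7} = 56 + 11 = 67.
#{M_10 ≥ 7} = #{S_10 ≥ 7} + #{S_10 ≥ 8} = 11 + 11 = 22.
#{M_10 = 6} = 67 - 22 = 45.
P(M_10 = 6) = 45/1024 = 45/1024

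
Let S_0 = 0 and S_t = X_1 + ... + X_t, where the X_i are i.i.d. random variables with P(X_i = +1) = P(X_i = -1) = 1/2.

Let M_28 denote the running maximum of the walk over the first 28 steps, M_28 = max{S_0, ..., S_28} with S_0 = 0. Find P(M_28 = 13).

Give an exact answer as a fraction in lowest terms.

Answer: 148005/33554432

Derivation:
Let M_28 = max(S_0,...,S_28). Use the reflection principle: for j ≥ 1, #{paths with M_28 ≥ j} = #{S_28 ≥ j} + #{S_28 ≥ j+1}.
By reflection, #{M_28 ≥ 13} = #{S_28 ≥ 13} + #{S_28 ≥ 14} = 1683218 + 1683218 = 3366436.
#{M_28 ≥ 14} = #{S_28 ≥ 14} + #{S_28 ≥ 15} = 1683218 + 499178 = 2182396.
#{M_28 = 13} = 3366436 - 2182396 = 1184040.
P(M_28 = 13) = 1184040/268435456 = 148005/33554432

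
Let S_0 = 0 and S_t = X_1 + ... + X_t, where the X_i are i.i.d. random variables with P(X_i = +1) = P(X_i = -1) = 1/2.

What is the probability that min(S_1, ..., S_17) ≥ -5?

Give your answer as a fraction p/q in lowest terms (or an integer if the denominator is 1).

Answer: 28067/32768

Derivation:
Let f(t,s) = #length-t paths at position s with S_1..S_t all ≥ -5.
f(t,s) = f(t-1,s-1) + f(t-1,s+1) for s ≥ -5; f(t,s) = 0 for s < -5.
t=0: f(0,0)=1
t=1: f(1,-1)=1 f(1,1)=1
t=2: f(2,-2)=1 f(2,0)=2 f(2,2)=1
t=3: f(3,-3)=1 f(3,-1)=3 f(3,1)=3 f(3,3)=1
t=4: f(4,-4)=1 f(4,-2)=4 f(4,0)=6 f(4,2)=4 f(4,4)=1
t=5: f(5,-5)=1 f(5,-3)=5 f(5,-1)=10 f(5,1)=10 f(5,3)=5 f(5,5)=1
t=6: f(6,-4)=6 f(6,-2)=15 f(6,0)=20 f(6,2)=15 f(6,4)=6 f(6,6)=1
t=7: f(7,-5)=6 f(7,-3)=21 f(7,-1)=35 f(7,1)=35 f(7,3)=21 f(7,5)=7 f(7,7)=1
t=8: f(8,-4)=27 f(8,-2)=56 f(8,0)=70 f(8,2)=56 f(8,4)=28 f(8,6)=8 f(8,8)=1
t=9: f(9,-5)=27 f(9,-3)=83 f(9,-1)=126 f(9,1)=126 f(9,3)=84 f(9,5)=36 f(9,7)=9 f(9,9)=1
t=10: f(10,-4)=110 f(10,-2)=209 f(10,0)=252 f(10,2)=210 f(10,4)=120 f(10,6)=45 f(10,8)=10 f(10,10)=1
t=11: f(11,-5)=110 f(11,-3)=319 f(11,-1)=461 f(11,1)=462 f(11,3)=330 f(11,5)=165 f(11,7)=55 f(11,9)=11 f(11,11)=1
t=12: f(12,-4)=429 f(12,-2)=780 f(12,0)=923 f(12,2)=792 f(12,4)=495 f(12,6)=220 f(12,8)=66 f(12,10)=12 f(12,12)=1
t=13: f(13,-5)=429 f(13,-3)=1209 f(13,-1)=1703 f(13,1)=1715 f(13,3)=1287 f(13,5)=715 f(13,7)=286 f(13,9)=78 f(13,11)=13 f(13,13)=1
t=14: f(14,-4)=1638 f(14,-2)=2912 f(14,0)=3418 f(14,2)=3002 f(14,4)=2002 f(14,6)=1001 f(14,8)=364 f(14,10)=91 f(14,12)=14 f(14,14)=1
t=15: f(15,-5)=1638 f(15,-3)=4550 f(15,-1)=6330 f(15,1)=6420 f(15,3)=5004 f(15,5)=3003 f(15,7)=1365 f(15,9)=455 f(15,11)=105 f(15,13)=15 f(15,15)=1
t=16: f(16,-4)=6188 f(16,-2)=10880 f(16,0)=12750 f(16,2)=11424 f(16,4)=8007 f(16,6)=4368 f(16,8)=1820 f(16,10)=560 f(16,12)=120 f(16,14)=16 f(16,16)=1
t=17: f(17,-5)=6188 f(17,-3)=17068 f(17,-1)=23630 f(17,1)=24174 f(17,3)=19431 f(17,5)=12375 f(17,7)=6188 f(17,9)=2380 f(17,11)=680 f(17,13)=136 f(17,15)=17 f(17,17)=1
Σ_s f(17,s) = 112268
P = 112268/131072 = 28067/32768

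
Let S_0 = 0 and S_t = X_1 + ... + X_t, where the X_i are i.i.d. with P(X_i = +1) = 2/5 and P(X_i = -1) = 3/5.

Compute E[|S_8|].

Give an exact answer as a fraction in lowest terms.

Answer: 197704/78125

Derivation:
S_8 takes values m ≡ 0 (mod 2) with |m| ≤ 8; P(S_8=m) = C(8,(8+m)/2) · (2/5)^((8+m)/2) · (3/5)^((8-m)/2).
Distribution: P(S=-8)=6561/390625, P(S=-6)=34992/390625, P(S=-4)=81648/390625, P(S=-2)=108864/390625, P(S=0)=18144/78125, P(S=2)=48384/390625, P(S=4)=16128/390625, P(S=6)=3072/390625, P(S=8)=256/390625
E[|S_8|] = Σ_m |m|·P(S_8=m) = 197704/78125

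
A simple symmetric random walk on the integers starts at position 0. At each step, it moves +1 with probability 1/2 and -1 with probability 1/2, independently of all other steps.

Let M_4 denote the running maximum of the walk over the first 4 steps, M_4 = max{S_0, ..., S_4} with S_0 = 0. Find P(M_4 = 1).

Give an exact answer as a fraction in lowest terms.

Answer: 1/4

Derivation:
Let M_4 = max(S_0,...,S_4). Use the reflection principle: for j ≥ 1, #{paths with M_4 ≥ j} = #{S_4 ≥ j} + #{S_4 ≥ j+1}.
By reflection, #{M_4 ≥ 1} = #{S_4 ≥ 1} + #{S_4 ≥ 2} = 5 + 5 = 10.
#{M_4 ≥ 2} = #{S_4 ≥ 2} + #{S_4 ≥ 3} = 5 + 1 = 6.
#{M_4 = 1} = 10 - 6 = 4.
P(M_4 = 1) = 4/16 = 1/4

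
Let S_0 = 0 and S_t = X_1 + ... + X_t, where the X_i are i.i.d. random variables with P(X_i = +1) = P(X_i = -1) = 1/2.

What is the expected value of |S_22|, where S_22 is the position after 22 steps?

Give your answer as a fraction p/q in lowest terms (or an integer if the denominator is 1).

Answer: 969969/262144

Derivation:
S_22 takes values m ≡ 0 (mod 2) with |m| ≤ 22; P(S_22=m) = C(22,(22+m)/2)/2^22.
Total paths: 2^22 = 4194304
Distribution: P(S=-22)=1/4194304, P(S=-20)=22/4194304, P(S=-18)=231/4194304, P(S=-16)=1540/4194304, P(S=-14)=7315/4194304, P(S=-12)=26334/4194304, P(S=-10)=74613/4194304, P(S=-8)=170544/4194304, P(S=-6)=319770/4194304, P(S=-4)=497420/4194304, P(S=-2)=646646/4194304, P(S=0)=705432/4194304, P(S=2)=646646/4194304, P(S=4)=497420/4194304, P(S=6)=319770/4194304, P(S=8)=170544/4194304, P(S=10)=74613/4194304, P(S=12)=26334/4194304, P(S=14)=7315/4194304, P(S=16)=1540/4194304, P(S=18)=231/4194304, P(S=20)=22/4194304, P(S=22)=1/4194304
E[|S_22|] = Σ_m |m|·P(S_22=m) = 15519504/4194304 = 969969/262144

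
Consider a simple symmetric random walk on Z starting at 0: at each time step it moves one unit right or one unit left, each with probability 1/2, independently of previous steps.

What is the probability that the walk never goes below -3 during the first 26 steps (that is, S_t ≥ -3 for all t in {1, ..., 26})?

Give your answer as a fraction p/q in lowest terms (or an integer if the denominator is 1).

Answer: 2340135/4194304

Derivation:
Let f(t,s) = #length-t paths at position s with S_1..S_t all ≥ -3.
f(t,s) = f(t-1,s-1) + f(t-1,s+1) for s ≥ -3; f(t,s) = 0 for s < -3.
t=0: f(0,0)=1
t=1: f(1,-1)=1 f(1,1)=1
t=2: f(2,-2)=1 f(2,0)=2 f(2,2)=1
t=3: f(3,-3)=1 f(3,-1)=3 f(3,1)=3 f(3,3)=1
t=4: f(4,-2)=4 f(4,0)=6 f(4,2)=4 f(4,4)=1
t=5: f(5,-3)=4 f(5,-1)=10 f(5,1)=10 f(5,3)=5 f(5,5)=1
t=6: f(6,-2)=14 f(6,0)=20 f(6,2)=15 f(6,4)=6 f(6,6)=1
t=7: f(7,-3)=14 f(7,-1)=34 f(7,1)=35 f(7,3)=21 f(7,5)=7 f(7,7)=1
t=8: f(8,-2)=48 f(8,0)=69 f(8,2)=56 f(8,4)=28 f(8,6)=8 f(8,8)=1
t=9: f(9,-3)=48 f(9,-1)=117 f(9,1)=125 f(9,3)=84 f(9,5)=36 f(9,7)=9 f(9,9)=1
t=10: f(10,-2)=165 f(10,0)=242 f(10,2)=209 f(10,4)=120 f(10,6)=45 f(10,8)=10 f(10,10)=1
t=11: f(11,-3)=165 f(11,-1)=407 f(11,1)=451 f(11,3)=329 f(11,5)=165 f(11,7)=55 f(11,9)=11 f(11,11)=1
t=12: f(12,-2)=572 f(12,0)=858 f(12,2)=780 f(12,4)=494 f(12,6)=220 f(12,8)=66 f(12,10)=12 f(12,12)=1
t=13: f(13,-3)=572 f(13,-1)=1430 f(13,1)=1638 f(13,3)=1274 f(13,5)=714 f(13,7)=286 f(13,9)=78 f(13,11)=13 f(13,13)=1
t=14: f(14,-2)=2002 f(14,0)=3068 f(14,2)=2912 f(14,4)=1988 f(14,6)=1000 f(14,8)=364 f(14,10)=91 f(14,12)=14 f(14,14)=1
t=15: f(15,-3)=2002 f(15,-1)=5070 f(15,1)=5980 f(15,3)=4900 f(15,5)=2988 f(15,7)=1364 f(15,9)=455 f(15,11)=105 f(15,13)=15 f(15,15)=1
t=16: f(16,-2)=7072 f(16,0)=11050 f(16,2)=10880 f(16,4)=7888 f(16,6)=4352 f(16,8)=1819 f(16,10)=560 f(16,12)=120 f(16,14)=16 f(16,16)=1
t=17: f(17,-3)=7072 f(17,-1)=18122 f(17,1)=21930 f(17,3)=18768 f(17,5)=12240 f(17,7)=6171 f(17,9)=2379 f(17,11)=680 f(17,13)=136 f(17,15)=17 f(17,17)=1
t=18: f(18,-2)=25194 f(18,0)=40052 f(18,2)=40698 f(18,4)=31008 f(18,6)=18411 f(18,8)=8550 f(18,10)=3059 f(18,12)=816 f(18,14)=153 f(18,16)=18 f(18,18)=1
t=19: f(19,-3)=25194 f(19,-1)=65246 f(19,1)=80750 f(19,3)=71706 f(19,5)=49419 f(19,7)=26961 f(19,9)=11609 f(19,11)=3875 f(19,13)=969 f(19,15)=171 f(19,17)=19 f(19,19)=1
t=20: f(20,-2)=90440 f(20,0)=145996 f(20,2)=152456 f(20,4)=121125 f(20,6)=76380 f(20,8)=38570 f(20,10)=15484 f(20,12)=4844 f(20,14)=1140 f(20,16)=190 f(20,18)=20 f(20,20)=1
t=21: f(21,-3)=90440 f(21,-1)=236436 f(21,1)=298452 f(21,3)=273581 f(21,5)=197505 f(21,7)=114950 f(21,9)=54054 f(21,11)=20328 f(21,13)=5984 f(21,15)=1330 f(21,17)=210 f(21,19)=21 f(21,21)=1
t=22: f(22,-2)=326876 f(22,0)=534888 f(22,2)=572033 f(22,4)=471086 f(22,6)=312455 f(22,8)=169004 f(22,10)=74382 f(22,12)=26312 f(22,14)=7314 f(22,16)=1540 f(22,18)=231 f(22,20)=22 f(22,22)=1
t=23: f(23,-3)=326876 f(23,-1)=861764 f(23,1)=1106921 f(23,3)=1043119 f(23,5)=783541 f(23,7)=481459 f(23,9)=243386 f(23,11)=100694 f(23,13)=33626 f(23,15)=8854 f(23,17)=1771 f(23,19)=253 f(23,21)=23 f(23,23)=1
t=24: f(24,-2)=1188640 f(24,0)=1968685 f(24,2)=2150040 f(24,4)=1826660 f(24,6)=1265000 f(24,8)=724845 f(24,10)=344080 f(24,12)=134320 f(24,14)=42480 f(24,16)=10625 f(24,18)=2024 f(24,20)=276 f(24,22)=24 f(24,24)=1
t=25: f(25,-3)=1188640 f(25,-1)=3157325 f(25,1)=4118725 f(25,3)=3976700 f(25,5)=3091660 f(25,7)=1989845 f(25,9)=1068925 f(25,11)=478400 f(25,13)=176800 f(25,15)=53105 f(25,17)=12649 f(25,19)=2300 f(25,21)=300 f(25,23)=25 f(25,25)=1
t=26: f(26,-2)=4345965 f(26,0)=7276050 f(26,2)=8095425 f(26,4)=7068360 f(26,6)=5081505 f(26,8)=3058770 f(26,10)=1547325 f(26,12)=655200 f(26,14)=229905 f(26,16)=65754 f(26,18)=14949 f(26,20)=2600 f(26,22)=325 f(26,24)=26 f(26,26)=1
Σ_s f(26,s) = 37442160
P = 37442160/67108864 = 2340135/4194304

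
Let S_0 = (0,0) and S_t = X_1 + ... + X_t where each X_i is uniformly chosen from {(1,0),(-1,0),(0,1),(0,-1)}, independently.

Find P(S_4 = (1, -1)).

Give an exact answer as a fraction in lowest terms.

Answer: 3/32

Derivation:
Let h be the number of horizontal steps (so 4-h are vertical). To end at (1,-1) need (h+1)/2 right-steps and ((4-h)-1)/2 up-steps.
Sum over h with 1 ≤ h ≤ 3, h ≡ 1 (mod 2), 4-h ≡ 1 (mod 2):
h=1: C(4,1)·C(1,1)·C(3,1) = 4·1·3 = 12
h=3: C(4,3)·C(3,2)·C(1,0) = 4·3·1 = 12
Total favorable: 24
Total paths: 4^4 = 256
P = 24/256 = 3/32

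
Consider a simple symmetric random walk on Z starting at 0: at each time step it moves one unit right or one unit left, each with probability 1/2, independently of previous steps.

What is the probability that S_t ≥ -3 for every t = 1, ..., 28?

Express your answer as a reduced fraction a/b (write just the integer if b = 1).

Let f(t,s) = #length-t paths at position s with S_1..S_t all ≥ -3.
f(t,s) = f(t-1,s-1) + f(t-1,s+1) for s ≥ -3; f(t,s) = 0 for s < -3.
t=0: f(0,0)=1
t=1: f(1,-1)=1 f(1,1)=1
t=2: f(2,-2)=1 f(2,0)=2 f(2,2)=1
t=3: f(3,-3)=1 f(3,-1)=3 f(3,1)=3 f(3,3)=1
t=4: f(4,-2)=4 f(4,0)=6 f(4,2)=4 f(4,4)=1
t=5: f(5,-3)=4 f(5,-1)=10 f(5,1)=10 f(5,3)=5 f(5,5)=1
t=6: f(6,-2)=14 f(6,0)=20 f(6,2)=15 f(6,4)=6 f(6,6)=1
t=7: f(7,-3)=14 f(7,-1)=34 f(7,1)=35 f(7,3)=21 f(7,5)=7 f(7,7)=1
t=8: f(8,-2)=48 f(8,0)=69 f(8,2)=56 f(8,4)=28 f(8,6)=8 f(8,8)=1
t=9: f(9,-3)=48 f(9,-1)=117 f(9,1)=125 f(9,3)=84 f(9,5)=36 f(9,7)=9 f(9,9)=1
t=10: f(10,-2)=165 f(10,0)=242 f(10,2)=209 f(10,4)=120 f(10,6)=45 f(10,8)=10 f(10,10)=1
t=11: f(11,-3)=165 f(11,-1)=407 f(11,1)=451 f(11,3)=329 f(11,5)=165 f(11,7)=55 f(11,9)=11 f(11,11)=1
t=12: f(12,-2)=572 f(12,0)=858 f(12,2)=780 f(12,4)=494 f(12,6)=220 f(12,8)=66 f(12,10)=12 f(12,12)=1
t=13: f(13,-3)=572 f(13,-1)=1430 f(13,1)=1638 f(13,3)=1274 f(13,5)=714 f(13,7)=286 f(13,9)=78 f(13,11)=13 f(13,13)=1
t=14: f(14,-2)=2002 f(14,0)=3068 f(14,2)=2912 f(14,4)=1988 f(14,6)=1000 f(14,8)=364 f(14,10)=91 f(14,12)=14 f(14,14)=1
t=15: f(15,-3)=2002 f(15,-1)=5070 f(15,1)=5980 f(15,3)=4900 f(15,5)=2988 f(15,7)=1364 f(15,9)=455 f(15,11)=105 f(15,13)=15 f(15,15)=1
t=16: f(16,-2)=7072 f(16,0)=11050 f(16,2)=10880 f(16,4)=7888 f(16,6)=4352 f(16,8)=1819 f(16,10)=560 f(16,12)=120 f(16,14)=16 f(16,16)=1
t=17: f(17,-3)=7072 f(17,-1)=18122 f(17,1)=21930 f(17,3)=18768 f(17,5)=12240 f(17,7)=6171 f(17,9)=2379 f(17,11)=680 f(17,13)=136 f(17,15)=17 f(17,17)=1
t=18: f(18,-2)=25194 f(18,0)=40052 f(18,2)=40698 f(18,4)=31008 f(18,6)=18411 f(18,8)=8550 f(18,10)=3059 f(18,12)=816 f(18,14)=153 f(18,16)=18 f(18,18)=1
t=19: f(19,-3)=25194 f(19,-1)=65246 f(19,1)=80750 f(19,3)=71706 f(19,5)=49419 f(19,7)=26961 f(19,9)=11609 f(19,11)=3875 f(19,13)=969 f(19,15)=171 f(19,17)=19 f(19,19)=1
t=20: f(20,-2)=90440 f(20,0)=145996 f(20,2)=152456 f(20,4)=121125 f(20,6)=76380 f(20,8)=38570 f(20,10)=15484 f(20,12)=4844 f(20,14)=1140 f(20,16)=190 f(20,18)=20 f(20,20)=1
t=21: f(21,-3)=90440 f(21,-1)=236436 f(21,1)=298452 f(21,3)=273581 f(21,5)=197505 f(21,7)=114950 f(21,9)=54054 f(21,11)=20328 f(21,13)=5984 f(21,15)=1330 f(21,17)=210 f(21,19)=21 f(21,21)=1
t=22: f(22,-2)=326876 f(22,0)=534888 f(22,2)=572033 f(22,4)=471086 f(22,6)=312455 f(22,8)=169004 f(22,10)=74382 f(22,12)=26312 f(22,14)=7314 f(22,16)=1540 f(22,18)=231 f(22,20)=22 f(22,22)=1
t=23: f(23,-3)=326876 f(23,-1)=861764 f(23,1)=1106921 f(23,3)=1043119 f(23,5)=783541 f(23,7)=481459 f(23,9)=243386 f(23,11)=100694 f(23,13)=33626 f(23,15)=8854 f(23,17)=1771 f(23,19)=253 f(23,21)=23 f(23,23)=1
t=24: f(24,-2)=1188640 f(24,0)=1968685 f(24,2)=2150040 f(24,4)=1826660 f(24,6)=1265000 f(24,8)=724845 f(24,10)=344080 f(24,12)=134320 f(24,14)=42480 f(24,16)=10625 f(24,18)=2024 f(24,20)=276 f(24,22)=24 f(24,24)=1
t=25: f(25,-3)=1188640 f(25,-1)=3157325 f(25,1)=4118725 f(25,3)=3976700 f(25,5)=3091660 f(25,7)=1989845 f(25,9)=1068925 f(25,11)=478400 f(25,13)=176800 f(25,15)=53105 f(25,17)=12649 f(25,19)=2300 f(25,21)=300 f(25,23)=25 f(25,25)=1
t=26: f(26,-2)=4345965 f(26,0)=7276050 f(26,2)=8095425 f(26,4)=7068360 f(26,6)=5081505 f(26,8)=3058770 f(26,10)=1547325 f(26,12)=655200 f(26,14)=229905 f(26,16)=65754 f(26,18)=14949 f(26,20)=2600 f(26,22)=325 f(26,24)=26 f(26,26)=1
t=27: f(27,-3)=4345965 f(27,-1)=11622015 f(27,1)=15371475 f(27,3)=15163785 f(27,5)=12149865 f(27,7)=8140275 f(27,9)=4606095 f(27,11)=2202525 f(27,13)=885105 f(27,15)=295659 f(27,17)=80703 f(27,19)=17549 f(27,21)=2925 f(27,23)=351 f(27,25)=27 f(27,27)=1
t=28: f(28,-2)=15967980 f(28,0)=26993490 f(28,2)=30535260 f(28,4)=27313650 f(28,6)=20290140 f(28,8)=12746370 f(28,10)=6808620 f(28,12)=3087630 f(28,14)=1180764 f(28,16)=376362 f(28,18)=98252 f(28,20)=20474 f(28,22)=3276 f(28,24)=378 f(28,26)=28 f(28,28)=1
Σ_s f(28,s) = 145422675
P = 145422675/268435456 = 145422675/268435456

Answer: 145422675/268435456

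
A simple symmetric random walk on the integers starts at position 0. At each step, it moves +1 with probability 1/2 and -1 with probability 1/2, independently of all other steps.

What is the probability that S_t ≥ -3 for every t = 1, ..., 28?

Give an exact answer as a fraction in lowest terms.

Let f(t,s) = #length-t paths at position s with S_1..S_t all ≥ -3.
f(t,s) = f(t-1,s-1) + f(t-1,s+1) for s ≥ -3; f(t,s) = 0 for s < -3.
t=0: f(0,0)=1
t=1: f(1,-1)=1 f(1,1)=1
t=2: f(2,-2)=1 f(2,0)=2 f(2,2)=1
t=3: f(3,-3)=1 f(3,-1)=3 f(3,1)=3 f(3,3)=1
t=4: f(4,-2)=4 f(4,0)=6 f(4,2)=4 f(4,4)=1
t=5: f(5,-3)=4 f(5,-1)=10 f(5,1)=10 f(5,3)=5 f(5,5)=1
t=6: f(6,-2)=14 f(6,0)=20 f(6,2)=15 f(6,4)=6 f(6,6)=1
t=7: f(7,-3)=14 f(7,-1)=34 f(7,1)=35 f(7,3)=21 f(7,5)=7 f(7,7)=1
t=8: f(8,-2)=48 f(8,0)=69 f(8,2)=56 f(8,4)=28 f(8,6)=8 f(8,8)=1
t=9: f(9,-3)=48 f(9,-1)=117 f(9,1)=125 f(9,3)=84 f(9,5)=36 f(9,7)=9 f(9,9)=1
t=10: f(10,-2)=165 f(10,0)=242 f(10,2)=209 f(10,4)=120 f(10,6)=45 f(10,8)=10 f(10,10)=1
t=11: f(11,-3)=165 f(11,-1)=407 f(11,1)=451 f(11,3)=329 f(11,5)=165 f(11,7)=55 f(11,9)=11 f(11,11)=1
t=12: f(12,-2)=572 f(12,0)=858 f(12,2)=780 f(12,4)=494 f(12,6)=220 f(12,8)=66 f(12,10)=12 f(12,12)=1
t=13: f(13,-3)=572 f(13,-1)=1430 f(13,1)=1638 f(13,3)=1274 f(13,5)=714 f(13,7)=286 f(13,9)=78 f(13,11)=13 f(13,13)=1
t=14: f(14,-2)=2002 f(14,0)=3068 f(14,2)=2912 f(14,4)=1988 f(14,6)=1000 f(14,8)=364 f(14,10)=91 f(14,12)=14 f(14,14)=1
t=15: f(15,-3)=2002 f(15,-1)=5070 f(15,1)=5980 f(15,3)=4900 f(15,5)=2988 f(15,7)=1364 f(15,9)=455 f(15,11)=105 f(15,13)=15 f(15,15)=1
t=16: f(16,-2)=7072 f(16,0)=11050 f(16,2)=10880 f(16,4)=7888 f(16,6)=4352 f(16,8)=1819 f(16,10)=560 f(16,12)=120 f(16,14)=16 f(16,16)=1
t=17: f(17,-3)=7072 f(17,-1)=18122 f(17,1)=21930 f(17,3)=18768 f(17,5)=12240 f(17,7)=6171 f(17,9)=2379 f(17,11)=680 f(17,13)=136 f(17,15)=17 f(17,17)=1
t=18: f(18,-2)=25194 f(18,0)=40052 f(18,2)=40698 f(18,4)=31008 f(18,6)=18411 f(18,8)=8550 f(18,10)=3059 f(18,12)=816 f(18,14)=153 f(18,16)=18 f(18,18)=1
t=19: f(19,-3)=25194 f(19,-1)=65246 f(19,1)=80750 f(19,3)=71706 f(19,5)=49419 f(19,7)=26961 f(19,9)=11609 f(19,11)=3875 f(19,13)=969 f(19,15)=171 f(19,17)=19 f(19,19)=1
t=20: f(20,-2)=90440 f(20,0)=145996 f(20,2)=152456 f(20,4)=121125 f(20,6)=76380 f(20,8)=38570 f(20,10)=15484 f(20,12)=4844 f(20,14)=1140 f(20,16)=190 f(20,18)=20 f(20,20)=1
t=21: f(21,-3)=90440 f(21,-1)=236436 f(21,1)=298452 f(21,3)=273581 f(21,5)=197505 f(21,7)=114950 f(21,9)=54054 f(21,11)=20328 f(21,13)=5984 f(21,15)=1330 f(21,17)=210 f(21,19)=21 f(21,21)=1
t=22: f(22,-2)=326876 f(22,0)=534888 f(22,2)=572033 f(22,4)=471086 f(22,6)=312455 f(22,8)=169004 f(22,10)=74382 f(22,12)=26312 f(22,14)=7314 f(22,16)=1540 f(22,18)=231 f(22,20)=22 f(22,22)=1
t=23: f(23,-3)=326876 f(23,-1)=861764 f(23,1)=1106921 f(23,3)=1043119 f(23,5)=783541 f(23,7)=481459 f(23,9)=243386 f(23,11)=100694 f(23,13)=33626 f(23,15)=8854 f(23,17)=1771 f(23,19)=253 f(23,21)=23 f(23,23)=1
t=24: f(24,-2)=1188640 f(24,0)=1968685 f(24,2)=2150040 f(24,4)=1826660 f(24,6)=1265000 f(24,8)=724845 f(24,10)=344080 f(24,12)=134320 f(24,14)=42480 f(24,16)=10625 f(24,18)=2024 f(24,20)=276 f(24,22)=24 f(24,24)=1
t=25: f(25,-3)=1188640 f(25,-1)=3157325 f(25,1)=4118725 f(25,3)=3976700 f(25,5)=3091660 f(25,7)=1989845 f(25,9)=1068925 f(25,11)=478400 f(25,13)=176800 f(25,15)=53105 f(25,17)=12649 f(25,19)=2300 f(25,21)=300 f(25,23)=25 f(25,25)=1
t=26: f(26,-2)=4345965 f(26,0)=7276050 f(26,2)=8095425 f(26,4)=7068360 f(26,6)=5081505 f(26,8)=3058770 f(26,10)=1547325 f(26,12)=655200 f(26,14)=229905 f(26,16)=65754 f(26,18)=14949 f(26,20)=2600 f(26,22)=325 f(26,24)=26 f(26,26)=1
t=27: f(27,-3)=4345965 f(27,-1)=11622015 f(27,1)=15371475 f(27,3)=15163785 f(27,5)=12149865 f(27,7)=8140275 f(27,9)=4606095 f(27,11)=2202525 f(27,13)=885105 f(27,15)=295659 f(27,17)=80703 f(27,19)=17549 f(27,21)=2925 f(27,23)=351 f(27,25)=27 f(27,27)=1
t=28: f(28,-2)=15967980 f(28,0)=26993490 f(28,2)=30535260 f(28,4)=27313650 f(28,6)=20290140 f(28,8)=12746370 f(28,10)=6808620 f(28,12)=3087630 f(28,14)=1180764 f(28,16)=376362 f(28,18)=98252 f(28,20)=20474 f(28,22)=3276 f(28,24)=378 f(28,26)=28 f(28,28)=1
Σ_s f(28,s) = 145422675
P = 145422675/268435456 = 145422675/268435456

Answer: 145422675/268435456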